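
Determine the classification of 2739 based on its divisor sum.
deficient

Proper divisors of 2739: sum = 1 + 3 + 11 + 33 + 83 + 249 + 913 = 1293
Since 1293 < 2739, 2739 is deficient.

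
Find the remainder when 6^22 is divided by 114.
42

Repeated squaring. Binary of 22 = 10110.
6^1 ≡ 6 (mod 114); 6^2 ≡ 36 (mod 114); 6^4 ≡ 42 (mod 114); 6^8 ≡ 54 (mod 114); 6^16 ≡ 66 (mod 114)
6^22 = 6^2 × 6^4 × 6^16 ≡ 42 (mod 114)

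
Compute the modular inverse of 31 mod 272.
79

gcd(31, 272) = 1, so the inverse exists.
Extended Euclidean algorithm on (272, 31):
272 = 8 × 31 + 24  ⟹  24 = (1)·272 + (-8)·31
31 = 1 × 24 + 7  ⟹  7 = (-1)·272 + (9)·31
24 = 3 × 7 + 3  ⟹  3 = (4)·272 + (-35)·31
7 = 2 × 3 + 1  ⟹  1 = (-9)·272 + (79)·31
So (79)·31 ≡ 1 (mod 272), i.e. 31^(-1) ≡ 79 (mod 272).
Check: 31 × 79 = 2449 ≡ 1 (mod 272)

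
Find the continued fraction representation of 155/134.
[1; 6, 2, 1, 1, 1, 2]

Euclidean algorithm steps:
155 = 1 × 134 + 21
134 = 6 × 21 + 8
21 = 2 × 8 + 5
8 = 1 × 5 + 3
5 = 1 × 3 + 2
3 = 1 × 2 + 1
2 = 2 × 1 + 0
Continued fraction: [1; 6, 2, 1, 1, 1, 2]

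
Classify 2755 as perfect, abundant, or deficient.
deficient

Proper divisors of 2755: sum = 1 + 5 + 19 + 29 + 95 + 145 + 551 = 845
Since 845 < 2755, 2755 is deficient.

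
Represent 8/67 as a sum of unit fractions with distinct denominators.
1/9 + 1/121 + 1/36482 + 1/2661836166

Greedy algorithm:
8/67: ceiling(67/8) = 9, use 1/9
5/603: ceiling(603/5) = 121, use 1/121
2/72963: ceiling(72963/2) = 36482, use 1/36482
1/2661836166: ceiling(2661836166/1) = 2661836166, use 1/2661836166
Result: 8/67 = 1/9 + 1/121 + 1/36482 + 1/2661836166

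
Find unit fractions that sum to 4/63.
1/16 + 1/1008

Greedy algorithm:
4/63: ceiling(63/4) = 16, use 1/16
1/1008: ceiling(1008/1) = 1008, use 1/1008
Result: 4/63 = 1/16 + 1/1008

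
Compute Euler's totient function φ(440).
160

440 = 2^3 × 5 × 11
φ(n) = n × ∏(1 - 1/p) for each prime p dividing n
φ(440) = 440 × (1 - 1/2) × (1 - 1/5) × (1 - 1/11) = 160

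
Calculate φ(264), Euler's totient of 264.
80

264 = 2^3 × 3 × 11
φ(n) = n × ∏(1 - 1/p) for each prime p dividing n
φ(264) = 264 × (1 - 1/2) × (1 - 1/3) × (1 - 1/11) = 80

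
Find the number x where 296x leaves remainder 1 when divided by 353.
161

gcd(296, 353) = 1, so the inverse exists.
Extended Euclidean algorithm on (353, 296):
353 = 1 × 296 + 57  ⟹  57 = (1)·353 + (-1)·296
296 = 5 × 57 + 11  ⟹  11 = (-5)·353 + (6)·296
57 = 5 × 11 + 2  ⟹  2 = (26)·353 + (-31)·296
11 = 5 × 2 + 1  ⟹  1 = (-135)·353 + (161)·296
So (161)·296 ≡ 1 (mod 353), i.e. 296^(-1) ≡ 161 (mod 353).
Check: 296 × 161 = 47656 ≡ 1 (mod 353)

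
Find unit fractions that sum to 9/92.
1/11 + 1/145 + 1/48914 + 1/3588820180

Greedy algorithm:
9/92: ceiling(92/9) = 11, use 1/11
7/1012: ceiling(1012/7) = 145, use 1/145
3/146740: ceiling(146740/3) = 48914, use 1/48914
1/3588820180: ceiling(3588820180/1) = 3588820180, use 1/3588820180
Result: 9/92 = 1/11 + 1/145 + 1/48914 + 1/3588820180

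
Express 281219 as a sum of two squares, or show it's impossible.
Not possible

Factorization: 281219 = 19^3 × 41
By Fermat: n is sum of two squares iff every prime p ≡ 3 (mod 4) appears to even power.
Prime(s) ≡ 3 (mod 4) with odd exponent: [(19, 3)]
Therefore 281219 cannot be expressed as a² + b².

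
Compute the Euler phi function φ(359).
358

359 = 359
φ(n) = n × ∏(1 - 1/p) for each prime p dividing n
φ(359) = 359 × (1 - 1/359) = 358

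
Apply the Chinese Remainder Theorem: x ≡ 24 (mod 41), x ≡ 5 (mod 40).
885

Using Chinese Remainder Theorem:
M = 41 × 40 = 1640
M1 = 40, M2 = 41
y1 = 40^(-1) mod 41 = 40
y2 = 41^(-1) mod 40 = 1
x = (24×40×40 + 5×41×1) mod 1640 = 885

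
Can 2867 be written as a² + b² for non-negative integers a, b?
Not possible

Factorization: 2867 = 47 × 61
By Fermat: n is sum of two squares iff every prime p ≡ 3 (mod 4) appears to even power.
Prime(s) ≡ 3 (mod 4) with odd exponent: [(47, 1)]
Therefore 2867 cannot be expressed as a² + b².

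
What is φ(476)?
192

476 = 2^2 × 7 × 17
φ(n) = n × ∏(1 - 1/p) for each prime p dividing n
φ(476) = 476 × (1 - 1/2) × (1 - 1/7) × (1 - 1/17) = 192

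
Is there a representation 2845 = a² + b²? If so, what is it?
6² + 53² (a=6, b=53)

Factorization: 2845 = 5 × 569
By Fermat: n is sum of two squares iff every prime p ≡ 3 (mod 4) appears to even power.
All primes ≡ 3 (mod 4) appear to even power.
Search a = 0, 1, 2, … for 2845 - a² a perfect square: first hit at a = 6: 2845 - 36 = 2809 = 53².
2845 = 6² + 53² = 36 + 2809 ✓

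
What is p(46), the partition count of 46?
105558

p(n) counts ways to write n as a sum of positive integers (order ignored).
Euler's pentagonal recurrence: p(k) = p(k-1) + p(k-2) - p(k-5) - p(k-7) + p(k-12) + p(k-15) - ... (offsets j(3j∓1)/2, signs ++--, p(0)=1, p(<0)=0).
DP table for k = 0..45: p(0)=1, p(1)=1, p(2)=2, p(3)=3, p(4)=5, p(5)=7, p(6)=11, p(7)=15, p(8)=22, p(9)=30, p(10)=42, p(11)=56, p(12)=77, p(13)=101, p(14)=135, p(15)=176, p(16)=231, p(17)=297, p(18)=385, p(19)=490, p(20)=627, p(21)=792, p(22)=1002, p(23)=1255, p(24)=1575, p(25)=1958, p(26)=2436, p(27)=3010, p(28)=3718, p(29)=4565, p(30)=5604, p(31)=6842, p(32)=8349, p(33)=10143, p(34)=12310, p(35)=14883, p(36)=17977, p(37)=21637, p(38)=26015, p(39)=31185, p(40)=37338, p(41)=44583, p(42)=53174, p(43)=63261, p(44)=75175, p(45)=89134.
Final step: p(46) = p(45) + p(44) - p(41) - p(39) + p(34) + p(31) - p(24) - p(20) + p(11) + p(6)
= 89134 + 75175 - 44583 - 31185 + 12310 + 6842 - 1575 - 627 + 56 + 11
= 105558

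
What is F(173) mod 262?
241

Matrix identity: Q^n = [[F_(n+1), F_n], [F_n, F_(n-1)]] with Q = [[1,1],[1,0]].
n = 173 = 10101101₂. Square-and-multiply, entries mod 262:
Q^1 = [[1,1],[1,0]]
Q^2 = (Q^1)² = [[2,1],[1,1]]
Q^5 = (Q^2)²·Q = [[8,5],[5,3]]
Q^10 = (Q^5)² = [[89,55],[55,34]]
Q^21 = (Q^10)²·Q = [[157,204],[204,215]]
Q^43 = (Q^21)²·Q = [[149,241],[241,170]]
Q^86 = (Q^43)² = [[110,113],[113,259]]
Q^173 = (Q^86)²·Q = [[18,241],[241,39]]
F_173 mod 262 = Q^173[0][1] = 241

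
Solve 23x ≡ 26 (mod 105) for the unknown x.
x ≡ 97 (mod 105)

gcd(23, 105) = 1, which divides 26, so solutions exist.
Find 23^(-1) mod 105 by the extended Euclidean algorithm:
105 = 4 × 23 + 13  ⟹  13 = (1)·105 + (-4)·23
23 = 1 × 13 + 10  ⟹  10 = (-1)·105 + (5)·23
13 = 1 × 10 + 3  ⟹  3 = (2)·105 + (-9)·23
10 = 3 × 3 + 1  ⟹  1 = (-7)·105 + (32)·23
So (32)·23 ≡ 1 (mod 105), i.e. 23^(-1) ≡ 32 (mod 105).
x ≡ 32 × 26 = 832 ≡ 97 (mod 105).
Check: 23 × 97 = 2231 ≡ 26 (mod 105).
Unique solution: x ≡ 97 (mod 105)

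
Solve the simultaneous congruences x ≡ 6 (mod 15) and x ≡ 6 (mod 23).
6

Using Chinese Remainder Theorem:
M = 15 × 23 = 345
M1 = 23, M2 = 15
y1 = 23^(-1) mod 15 = 2
y2 = 15^(-1) mod 23 = 20
x = (6×23×2 + 6×15×20) mod 345 = 6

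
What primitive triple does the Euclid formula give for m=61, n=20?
(3321, 2440, 4121)

Euclid's formula: a = m² - n², b = 2mn, c = m² + n²
m = 61, n = 20
a = 61² - 20² = 3721 - 400 = 3321
b = 2 × 61 × 20 = 2440
c = 61² + 20² = 3721 + 400 = 4121
Verification: 3321² + 2440² = 11029041 + 5953600 = 16982641 = 4121² ✓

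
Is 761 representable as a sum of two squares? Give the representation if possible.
19² + 20² (a=19, b=20)

Factorization: 761 = 761
By Fermat: n is sum of two squares iff every prime p ≡ 3 (mod 4) appears to even power.
All primes ≡ 3 (mod 4) appear to even power.
Search a = 0, 1, 2, … for 761 - a² a perfect square: first hit at a = 19: 761 - 361 = 400 = 20².
761 = 19² + 20² = 361 + 400 ✓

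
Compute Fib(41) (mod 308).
265

Matrix identity: Q^n = [[F_(n+1), F_n], [F_n, F_(n-1)]] with Q = [[1,1],[1,0]].
n = 41 = 101001₂. Square-and-multiply, entries mod 308:
Q^1 = [[1,1],[1,0]]
Q^2 = (Q^1)² = [[2,1],[1,1]]
Q^5 = (Q^2)²·Q = [[8,5],[5,3]]
Q^10 = (Q^5)² = [[89,55],[55,34]]
Q^20 = (Q^10)² = [[166,297],[297,177]]
Q^41 = (Q^20)²·Q = [[188,265],[265,231]]
F_41 mod 308 = Q^41[0][1] = 265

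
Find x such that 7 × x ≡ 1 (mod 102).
73

gcd(7, 102) = 1, so the inverse exists.
Extended Euclidean algorithm on (102, 7):
102 = 14 × 7 + 4  ⟹  4 = (1)·102 + (-14)·7
7 = 1 × 4 + 3  ⟹  3 = (-1)·102 + (15)·7
4 = 1 × 3 + 1  ⟹  1 = (2)·102 + (-29)·7
So (-29)·7 ≡ 1 (mod 102), i.e. 7^(-1) ≡ -29 ≡ 73 (mod 102).
Check: 7 × 73 = 511 ≡ 1 (mod 102)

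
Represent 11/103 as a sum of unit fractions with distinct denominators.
1/10 + 1/148 + 1/25407 + 1/1936521540

Greedy algorithm:
11/103: ceiling(103/11) = 10, use 1/10
7/1030: ceiling(1030/7) = 148, use 1/148
3/76220: ceiling(76220/3) = 25407, use 1/25407
1/1936521540: ceiling(1936521540/1) = 1936521540, use 1/1936521540
Result: 11/103 = 1/10 + 1/148 + 1/25407 + 1/1936521540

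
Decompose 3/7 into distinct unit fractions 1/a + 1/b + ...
1/3 + 1/11 + 1/231

Greedy algorithm:
3/7: ceiling(7/3) = 3, use 1/3
2/21: ceiling(21/2) = 11, use 1/11
1/231: ceiling(231/1) = 231, use 1/231
Result: 3/7 = 1/3 + 1/11 + 1/231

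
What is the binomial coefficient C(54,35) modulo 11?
4

Using Lucas' theorem:
Write n=54 and k=35 in base 11:
n in base 11: [4, 10]
k in base 11: [3, 2]
C(54,35) mod 11 = ∏ C(n_i, k_i) mod 11
Digit binomials (mod 11): C(4,3) = 4; C(10,2) = 45 ≡ 1
Product: 4 × 1 = 4 ≡ 4 (mod 11)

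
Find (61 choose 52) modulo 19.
0

Using Lucas' theorem:
Write n=61 and k=52 in base 19:
n in base 19: [3, 4]
k in base 19: [2, 14]
C(61,52) mod 19 = ∏ C(n_i, k_i) mod 19
Digit binomials (mod 19): C(3,2) = 3; C(4,14) = 0 (k_i > n_i)
Product: 3 × 0 = 0 ≡ 0 (mod 19)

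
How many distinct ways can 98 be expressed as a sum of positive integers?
150198136

p(n) counts ways to write n as a sum of positive integers (order ignored).
Euler's pentagonal recurrence: p(k) = p(k-1) + p(k-2) - p(k-5) - p(k-7) + p(k-12) + p(k-15) - ... (offsets j(3j∓1)/2, signs ++--, p(0)=1, p(<0)=0).
DP table for k = 0..97: p(0)=1, p(1)=1, p(2)=2, p(3)=3, p(4)=5, p(5)=7, p(6)=11, p(7)=15, p(8)=22, p(9)=30, p(10)=42, p(11)=56, p(12)=77, p(13)=101, p(14)=135, p(15)=176, p(16)=231, p(17)=297, p(18)=385, p(19)=490, p(20)=627, p(21)=792, p(22)=1002, p(23)=1255, p(24)=1575, p(25)=1958, p(26)=2436, p(27)=3010, p(28)=3718, p(29)=4565, p(30)=5604, p(31)=6842, p(32)=8349, p(33)=10143, p(34)=12310, p(35)=14883, p(36)=17977, p(37)=21637, p(38)=26015, p(39)=31185, p(40)=37338, p(41)=44583, p(42)=53174, p(43)=63261, p(44)=75175, p(45)=89134, p(46)=105558, p(47)=124754, p(48)=147273, p(49)=173525, p(50)=204226, p(51)=239943, p(52)=281589, p(53)=329931, p(54)=386155, p(55)=451276, p(56)=526823, p(57)=614154, p(58)=715220, p(59)=831820, p(60)=966467, p(61)=1121505, p(62)=1300156, p(63)=1505499, p(64)=1741630, p(65)=2012558, p(66)=2323520, p(67)=2679689, p(68)=3087735, p(69)=3554345, p(70)=4087968, p(71)=4697205, p(72)=5392783, p(73)=6185689, p(74)=7089500, p(75)=8118264, p(76)=9289091, p(77)=10619863, p(78)=12132164, p(79)=13848650, p(80)=15796476, p(81)=18004327, p(82)=20506255, p(83)=23338469, p(84)=26543660, p(85)=30167357, p(86)=34262962, p(87)=38887673, p(88)=44108109, p(89)=49995925, p(90)=56634173, p(91)=64112359, p(92)=72533807, p(93)=82010177, p(94)=92669720, p(95)=104651419, p(96)=118114304, p(97)=133230930.
Final step: p(98) = p(97) + p(96) - p(93) - p(91) + p(86) + p(83) - p(76) - p(72) + p(63) + p(58) - p(47) - p(41) + p(28) + p(21) - p(6)
= 133230930 + 118114304 - 82010177 - 64112359 + 34262962 + 23338469 - 9289091 - 5392783 + 1505499 + 715220 - 124754 - 44583 + 3718 + 792 - 11
= 150198136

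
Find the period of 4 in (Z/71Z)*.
35

71 is prime, so ord(4) divides φ(71) = 70.
Divisors of 70: 1, 2, 5, 7, 10, 14, 35, 70.
Repeated squaring: 4^1 ≡ 4, 4^2 ≡ 16, 4^4 ≡ 43, 4^8 ≡ 3, 4^16 ≡ 9, 4^32 ≡ 10, 4^64 ≡ 29 (mod 71).
Test 4^d mod 71 for each divisor d in increasing order:
4^1 ≡ 4
4^2 ≡ 16
4^5 = 4^4·4^1 ≡ 30
4^7 = 4^4·4^2·4^1 ≡ 54
4^10 = 4^8·4^2 ≡ 48
4^14 = 4^8·4^4·4^2 ≡ 5
4^35 = 4^32·4^2·4^1 ≡ 1  ← first divisor giving 1
The order is 35.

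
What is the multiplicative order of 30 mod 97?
32

97 is prime, so ord(30) divides φ(97) = 96.
Divisors of 96: 1, 2, 3, 4, 6, 8, 12, 16, 24, 32, 48, 96.
Repeated squaring: 30^1 ≡ 30, 30^2 ≡ 27, 30^4 ≡ 50, 30^8 ≡ 75, 30^16 ≡ 96, 30^32 ≡ 1, 30^64 ≡ 1 (mod 97).
Test 30^d mod 97 for each divisor d in increasing order:
30^1 ≡ 30
30^2 ≡ 27
30^3 = 30^2·30^1 ≡ 34
30^4 ≡ 50
30^6 = 30^4·30^2 ≡ 89
30^8 ≡ 75
30^12 = 30^8·30^4 ≡ 64
30^16 ≡ 96
30^24 = 30^16·30^8 ≡ 22
30^32 ≡ 1  ← first divisor giving 1
The order is 32.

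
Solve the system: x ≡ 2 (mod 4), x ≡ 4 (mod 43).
90

Using Chinese Remainder Theorem:
M = 4 × 43 = 172
M1 = 43, M2 = 4
y1 = 43^(-1) mod 4 = 3
y2 = 4^(-1) mod 43 = 11
x = (2×43×3 + 4×4×11) mod 172 = 90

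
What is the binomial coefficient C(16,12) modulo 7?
0

Using Lucas' theorem:
Write n=16 and k=12 in base 7:
n in base 7: [2, 2]
k in base 7: [1, 5]
C(16,12) mod 7 = ∏ C(n_i, k_i) mod 7
Digit binomials (mod 7): C(2,1) = 2; C(2,5) = 0 (k_i > n_i)
Product: 2 × 0 = 0 ≡ 0 (mod 7)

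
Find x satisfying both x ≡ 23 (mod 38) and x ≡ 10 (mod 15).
175

Using Chinese Remainder Theorem:
M = 38 × 15 = 570
M1 = 15, M2 = 38
y1 = 15^(-1) mod 38 = 33
y2 = 38^(-1) mod 15 = 2
x = (23×15×33 + 10×38×2) mod 570 = 175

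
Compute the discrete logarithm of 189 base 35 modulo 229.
107

Baby-step giant-step with step n = ⌈√229⌉ = 16.
Baby steps 35^j mod 229 (j:value) for j=0..15: 0:1, 1:35, 2:80, 3:52, 4:217, 5:38, 6:185, 7:63, 8:144, 9:2, 10:70, 11:160, 12:104, 13:205, 14:76, 15:141.
Giant-step multiplier: 35^(-16) ≡ 35^(228-16) = 35^212 ≡ 20 (mod 229).
Giant steps γ_i = 189·20^i mod 229: γ_0=189, γ_1=116, γ_2=30, γ_3=142, γ_4=92, γ_5=8, γ_6=160 (in table at j=11).
x = i·n + j = 6·16 + 11 = 107.
Check: 35^107 ≡ 189 (mod 229).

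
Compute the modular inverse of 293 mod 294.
293

gcd(293, 294) = 1, so the inverse exists.
Extended Euclidean algorithm on (294, 293):
294 = 1 × 293 + 1  ⟹  1 = (1)·294 + (-1)·293
So (-1)·293 ≡ 1 (mod 294), i.e. 293^(-1) ≡ -1 ≡ 293 (mod 294).
Check: 293 × 293 = 85849 ≡ 1 (mod 294)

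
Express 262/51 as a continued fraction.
[5; 7, 3, 2]

Euclidean algorithm steps:
262 = 5 × 51 + 7
51 = 7 × 7 + 2
7 = 3 × 2 + 1
2 = 2 × 1 + 0
Continued fraction: [5; 7, 3, 2]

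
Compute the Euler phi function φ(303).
200

303 = 3 × 101
φ(n) = n × ∏(1 - 1/p) for each prime p dividing n
φ(303) = 303 × (1 - 1/3) × (1 - 1/101) = 200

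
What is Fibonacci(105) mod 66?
16

Matrix identity: Q^n = [[F_(n+1), F_n], [F_n, F_(n-1)]] with Q = [[1,1],[1,0]].
n = 105 = 1101001₂. Square-and-multiply, entries mod 66:
Q^1 = [[1,1],[1,0]]
Q^3 = (Q^1)²·Q = [[3,2],[2,1]]
Q^6 = (Q^3)² = [[13,8],[8,5]]
Q^13 = (Q^6)²·Q = [[47,35],[35,12]]
Q^26 = (Q^13)² = [[2,19],[19,49]]
Q^52 = (Q^26)² = [[35,45],[45,56]]
Q^105 = (Q^52)²·Q = [[19,16],[16,3]]
F_105 mod 66 = Q^105[0][1] = 16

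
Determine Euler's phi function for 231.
120

231 = 3 × 7 × 11
φ(n) = n × ∏(1 - 1/p) for each prime p dividing n
φ(231) = 231 × (1 - 1/3) × (1 - 1/7) × (1 - 1/11) = 120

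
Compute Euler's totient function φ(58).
28

58 = 2 × 29
φ(n) = n × ∏(1 - 1/p) for each prime p dividing n
φ(58) = 58 × (1 - 1/2) × (1 - 1/29) = 28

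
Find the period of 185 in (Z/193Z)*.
32

193 is prime, so ord(185) divides φ(193) = 192.
Divisors of 192: 1, 2, 3, 4, 6, 8, 12, 16, 24, 32, 48, 64, 96, 192.
Repeated squaring: 185^1 ≡ 185, 185^2 ≡ 64, 185^4 ≡ 43, 185^8 ≡ 112, 185^16 ≡ 192, 185^32 ≡ 1, 185^64 ≡ 1, 185^128 ≡ 1 (mod 193).
Test 185^d mod 193 for each divisor d in increasing order:
185^1 ≡ 185
185^2 ≡ 64
185^3 = 185^2·185^1 ≡ 67
185^4 ≡ 43
185^6 = 185^4·185^2 ≡ 50
185^8 ≡ 112
185^12 = 185^8·185^4 ≡ 184
185^16 ≡ 192
185^24 = 185^16·185^8 ≡ 81
185^32 ≡ 1  ← first divisor giving 1
The order is 32.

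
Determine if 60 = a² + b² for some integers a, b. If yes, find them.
Not possible

Factorization: 60 = 2^2 × 3 × 5
By Fermat: n is sum of two squares iff every prime p ≡ 3 (mod 4) appears to even power.
Prime(s) ≡ 3 (mod 4) with odd exponent: [(3, 1)]
Therefore 60 cannot be expressed as a² + b².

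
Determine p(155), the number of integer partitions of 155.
66493182097

p(n) counts ways to write n as a sum of positive integers (order ignored).
Euler's pentagonal recurrence: p(k) = p(k-1) + p(k-2) - p(k-5) - p(k-7) + p(k-12) + p(k-15) - ... (offsets j(3j∓1)/2, signs ++--, p(0)=1, p(<0)=0).
DP table for k = 0..154: p(0)=1, p(1)=1, p(2)=2, p(3)=3, p(4)=5, p(5)=7, p(6)=11, p(7)=15, p(8)=22, p(9)=30, p(10)=42, p(11)=56, p(12)=77, p(13)=101, p(14)=135, p(15)=176, p(16)=231, p(17)=297, p(18)=385, p(19)=490, p(20)=627, p(21)=792, p(22)=1002, p(23)=1255, p(24)=1575, p(25)=1958, p(26)=2436, p(27)=3010, p(28)=3718, p(29)=4565, p(30)=5604, p(31)=6842, p(32)=8349, p(33)=10143, p(34)=12310, p(35)=14883, p(36)=17977, p(37)=21637, p(38)=26015, p(39)=31185, p(40)=37338, p(41)=44583, p(42)=53174, p(43)=63261, p(44)=75175, p(45)=89134, p(46)=105558, p(47)=124754, p(48)=147273, p(49)=173525, p(50)=204226, p(51)=239943, p(52)=281589, p(53)=329931, p(54)=386155, p(55)=451276, p(56)=526823, p(57)=614154, p(58)=715220, p(59)=831820, p(60)=966467, p(61)=1121505, p(62)=1300156, p(63)=1505499, p(64)=1741630, p(65)=2012558, p(66)=2323520, p(67)=2679689, p(68)=3087735, p(69)=3554345, p(70)=4087968, p(71)=4697205, p(72)=5392783, p(73)=6185689, p(74)=7089500, p(75)=8118264, p(76)=9289091, p(77)=10619863, p(78)=12132164, p(79)=13848650, p(80)=15796476, p(81)=18004327, p(82)=20506255, p(83)=23338469, p(84)=26543660, p(85)=30167357, p(86)=34262962, p(87)=38887673, p(88)=44108109, p(89)=49995925, p(90)=56634173, p(91)=64112359, p(92)=72533807, p(93)=82010177, p(94)=92669720, p(95)=104651419, p(96)=118114304, p(97)=133230930, p(98)=150198136, p(99)=169229875, p(100)=190569292, p(101)=214481126, p(102)=241265379, p(103)=271248950, p(104)=304801365, p(105)=342325709, p(106)=384276336, p(107)=431149389, p(108)=483502844, p(109)=541946240, p(110)=607163746, p(111)=679903203, p(112)=761002156, p(113)=851376628, p(114)=952050665, p(115)=1064144451, p(116)=1188908248, p(117)=1327710076, p(118)=1482074143, p(119)=1653668665, p(120)=1844349560, p(121)=2056148051, p(122)=2291320912, p(123)=2552338241, p(124)=2841940500, p(125)=3163127352, p(126)=3519222692, p(127)=3913864295, p(128)=4351078600, p(129)=4835271870, p(130)=5371315400, p(131)=5964539504, p(132)=6620830889, p(133)=7346629512, p(134)=8149040695, p(135)=9035836076, p(136)=10015581680, p(137)=11097645016, p(138)=12292341831, p(139)=13610949895, p(140)=15065878135, p(141)=16670689208, p(142)=18440293320, p(143)=20390982757, p(144)=22540654445, p(145)=24908858009, p(146)=27517052599, p(147)=30388671978, p(148)=33549419497, p(149)=37027355200, p(150)=40853235313, p(151)=45060624582, p(152)=49686288421, p(153)=54770336324, p(154)=60356673280.
Final step: p(155) = p(154) + p(153) - p(150) - p(148) + p(143) + p(140) - p(133) - p(129) + p(120) + p(115) - p(104) - p(98) + p(85) + p(78) - p(63) - p(55) + p(38) + p(29) - p(10) - p(0)
= 60356673280 + 54770336324 - 40853235313 - 33549419497 + 20390982757 + 15065878135 - 7346629512 - 4835271870 + 1844349560 + 1064144451 - 304801365 - 150198136 + 30167357 + 12132164 - 1505499 - 451276 + 26015 + 4565 - 42 - 1
= 66493182097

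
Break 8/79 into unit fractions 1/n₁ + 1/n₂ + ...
1/10 + 1/790

Greedy algorithm:
8/79: ceiling(79/8) = 10, use 1/10
1/790: ceiling(790/1) = 790, use 1/790
Result: 8/79 = 1/10 + 1/790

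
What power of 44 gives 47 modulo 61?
40

Baby-step giant-step with step n = ⌈√61⌉ = 8.
Baby steps 44^j mod 61 (j:value) for j=0..7: 0:1, 1:44, 2:45, 3:28, 4:12, 5:40, 6:52, 7:31.
Giant-step multiplier: 44^(-8) ≡ 44^(60-8) = 44^52 ≡ 25 (mod 61).
Giant steps γ_i = 47·25^i mod 61: γ_0=47, γ_1=16, γ_2=34, γ_3=57, γ_4=22, γ_5=1 (in table at j=0).
x = i·n + j = 5·8 + 0 = 40.
Check: 44^40 ≡ 47 (mod 61).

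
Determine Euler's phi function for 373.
372

373 = 373
φ(n) = n × ∏(1 - 1/p) for each prime p dividing n
φ(373) = 373 × (1 - 1/373) = 372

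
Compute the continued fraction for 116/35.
[3; 3, 5, 2]

Euclidean algorithm steps:
116 = 3 × 35 + 11
35 = 3 × 11 + 2
11 = 5 × 2 + 1
2 = 2 × 1 + 0
Continued fraction: [3; 3, 5, 2]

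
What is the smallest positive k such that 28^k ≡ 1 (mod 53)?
13

53 is prime, so ord(28) divides φ(53) = 52.
Divisors of 52: 1, 2, 4, 13, 26, 52.
Repeated squaring: 28^1 ≡ 28, 28^2 ≡ 42, 28^4 ≡ 15, 28^8 ≡ 13, 28^16 ≡ 10, 28^32 ≡ 47 (mod 53).
Test 28^d mod 53 for each divisor d in increasing order:
28^1 ≡ 28
28^2 ≡ 42
28^4 ≡ 15
28^13 = 28^8·28^4·28^1 ≡ 1  ← first divisor giving 1
The order is 13.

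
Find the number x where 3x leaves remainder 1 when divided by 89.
30

gcd(3, 89) = 1, so the inverse exists.
Extended Euclidean algorithm on (89, 3):
89 = 29 × 3 + 2  ⟹  2 = (1)·89 + (-29)·3
3 = 1 × 2 + 1  ⟹  1 = (-1)·89 + (30)·3
So (30)·3 ≡ 1 (mod 89), i.e. 3^(-1) ≡ 30 (mod 89).
Check: 3 × 30 = 90 ≡ 1 (mod 89)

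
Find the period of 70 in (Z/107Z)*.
106

107 is prime, so ord(70) divides φ(107) = 106.
Divisors of 106: 1, 2, 53, 106.
Repeated squaring: 70^1 ≡ 70, 70^2 ≡ 85, 70^4 ≡ 56, 70^8 ≡ 33, 70^16 ≡ 19, 70^32 ≡ 40, 70^64 ≡ 102 (mod 107).
Test 70^d mod 107 for each divisor d in increasing order:
70^1 ≡ 70
70^2 ≡ 85
70^53 = 70^32·70^16·70^4·70^1 ≡ 106
70^106 = 70^64·70^32·70^8·70^2 ≡ 1  ← first divisor giving 1
The order is 106.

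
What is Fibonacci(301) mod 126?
107

Matrix identity: Q^n = [[F_(n+1), F_n], [F_n, F_(n-1)]] with Q = [[1,1],[1,0]].
n = 301 = 100101101₂. Square-and-multiply, entries mod 126:
Q^1 = [[1,1],[1,0]]
Q^2 = (Q^1)² = [[2,1],[1,1]]
Q^4 = (Q^2)² = [[5,3],[3,2]]
Q^9 = (Q^4)²·Q = [[55,34],[34,21]]
Q^18 = (Q^9)² = [[23,64],[64,85]]
Q^37 = (Q^18)²·Q = [[71,89],[89,108]]
Q^75 = (Q^37)²·Q = [[39,110],[110,55]]
Q^150 = (Q^75)² = [[13,8],[8,5]]
Q^301 = (Q^150)²·Q = [[125,107],[107,18]]
F_301 mod 126 = Q^301[0][1] = 107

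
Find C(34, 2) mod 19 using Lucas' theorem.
10

Using Lucas' theorem:
Write n=34 and k=2 in base 19:
n in base 19: [1, 15]
k in base 19: [0, 2]
C(34,2) mod 19 = ∏ C(n_i, k_i) mod 19
Digit binomials (mod 19): C(1,0) = 1; C(15,2) = 105 ≡ 10
Product: 1 × 10 = 10 ≡ 10 (mod 19)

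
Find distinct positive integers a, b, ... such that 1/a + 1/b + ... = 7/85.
1/13 + 1/185 + 1/40885

Greedy algorithm:
7/85: ceiling(85/7) = 13, use 1/13
6/1105: ceiling(1105/6) = 185, use 1/185
1/40885: ceiling(40885/1) = 40885, use 1/40885
Result: 7/85 = 1/13 + 1/185 + 1/40885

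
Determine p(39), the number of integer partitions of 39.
31185

p(n) counts ways to write n as a sum of positive integers (order ignored).
Euler's pentagonal recurrence: p(k) = p(k-1) + p(k-2) - p(k-5) - p(k-7) + p(k-12) + p(k-15) - ... (offsets j(3j∓1)/2, signs ++--, p(0)=1, p(<0)=0).
DP table for k = 0..38: p(0)=1, p(1)=1, p(2)=2, p(3)=3, p(4)=5, p(5)=7, p(6)=11, p(7)=15, p(8)=22, p(9)=30, p(10)=42, p(11)=56, p(12)=77, p(13)=101, p(14)=135, p(15)=176, p(16)=231, p(17)=297, p(18)=385, p(19)=490, p(20)=627, p(21)=792, p(22)=1002, p(23)=1255, p(24)=1575, p(25)=1958, p(26)=2436, p(27)=3010, p(28)=3718, p(29)=4565, p(30)=5604, p(31)=6842, p(32)=8349, p(33)=10143, p(34)=12310, p(35)=14883, p(36)=17977, p(37)=21637, p(38)=26015.
Final step: p(39) = p(38) + p(37) - p(34) - p(32) + p(27) + p(24) - p(17) - p(13) + p(4)
= 26015 + 21637 - 12310 - 8349 + 3010 + 1575 - 297 - 101 + 5
= 31185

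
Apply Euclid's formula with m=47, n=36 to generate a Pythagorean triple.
(913, 3384, 3505)

Euclid's formula: a = m² - n², b = 2mn, c = m² + n²
m = 47, n = 36
a = 47² - 36² = 2209 - 1296 = 913
b = 2 × 47 × 36 = 3384
c = 47² + 36² = 2209 + 1296 = 3505
Verification: 913² + 3384² = 833569 + 11451456 = 12285025 = 3505² ✓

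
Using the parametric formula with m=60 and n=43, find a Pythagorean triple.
(1751, 5160, 5449)

Euclid's formula: a = m² - n², b = 2mn, c = m² + n²
m = 60, n = 43
a = 60² - 43² = 3600 - 1849 = 1751
b = 2 × 60 × 43 = 5160
c = 60² + 43² = 3600 + 1849 = 5449
Verification: 1751² + 5160² = 3066001 + 26625600 = 29691601 = 5449² ✓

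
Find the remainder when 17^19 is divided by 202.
107

Repeated squaring. Binary of 19 = 10011.
17^1 ≡ 17 (mod 202); 17^2 ≡ 87 (mod 202); 17^4 ≡ 95 (mod 202); 17^8 ≡ 137 (mod 202); 17^16 ≡ 185 (mod 202)
17^19 = 17^1 × 17^2 × 17^16 ≡ 107 (mod 202)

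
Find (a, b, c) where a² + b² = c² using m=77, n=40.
(4329, 6160, 7529)

Euclid's formula: a = m² - n², b = 2mn, c = m² + n²
m = 77, n = 40
a = 77² - 40² = 5929 - 1600 = 4329
b = 2 × 77 × 40 = 6160
c = 77² + 40² = 5929 + 1600 = 7529
Verification: 4329² + 6160² = 18740241 + 37945600 = 56685841 = 7529² ✓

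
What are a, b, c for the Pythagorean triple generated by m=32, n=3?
(1015, 192, 1033)

Euclid's formula: a = m² - n², b = 2mn, c = m² + n²
m = 32, n = 3
a = 32² - 3² = 1024 - 9 = 1015
b = 2 × 32 × 3 = 192
c = 32² + 3² = 1024 + 9 = 1033
Verification: 1015² + 192² = 1030225 + 36864 = 1067089 = 1033² ✓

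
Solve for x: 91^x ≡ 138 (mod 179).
152

Baby-step giant-step with step n = ⌈√179⌉ = 14.
Baby steps 91^j mod 179 (j:value) for j=0..13: 0:1, 1:91, 2:47, 3:160, 4:61, 5:2, 6:3, 7:94, 8:141, 9:122, 10:4, 11:6, 12:9, 13:103.
Giant-step multiplier: 91^(-14) ≡ 91^(178-14) = 91^164 ≡ 168 (mod 179).
Giant steps γ_i = 138·168^i mod 179: γ_0=138, γ_1=93, γ_2=51, γ_3=155, γ_4=85, γ_5=139, γ_6=82, γ_7=172, γ_8=77, γ_9=48, γ_10=9 (in table at j=12).
x = i·n + j = 10·14 + 12 = 152.
Check: 91^152 ≡ 138 (mod 179).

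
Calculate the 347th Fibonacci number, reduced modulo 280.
33

Matrix identity: Q^n = [[F_(n+1), F_n], [F_n, F_(n-1)]] with Q = [[1,1],[1,0]].
n = 347 = 101011011₂. Square-and-multiply, entries mod 280:
Q^1 = [[1,1],[1,0]]
Q^2 = (Q^1)² = [[2,1],[1,1]]
Q^5 = (Q^2)²·Q = [[8,5],[5,3]]
Q^10 = (Q^5)² = [[89,55],[55,34]]
Q^21 = (Q^10)²·Q = [[71,26],[26,45]]
Q^43 = (Q^21)²·Q = [[53,117],[117,216]]
Q^86 = (Q^43)² = [[258,113],[113,145]]
Q^173 = (Q^86)²·Q = [[272,93],[93,179]]
Q^347 = (Q^173)²·Q = [[256,33],[33,223]]
F_347 mod 280 = Q^347[0][1] = 33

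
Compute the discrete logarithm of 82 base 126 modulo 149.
2

Baby-step giant-step with step n = ⌈√149⌉ = 13.
Baby steps 126^j mod 149 (j:value) for j=0..12: 0:1, 1:126, 2:82, 3:51, 4:19, 5:10, 6:68, 7:75, 8:63, 9:41, 10:100, 11:84, 12:5.
h = 82 is already in the table at j=2, so x = 2.
Check: 126^2 ≡ 82 (mod 149).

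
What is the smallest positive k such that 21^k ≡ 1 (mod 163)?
27

163 is prime, so ord(21) divides φ(163) = 162.
Divisors of 162: 1, 2, 3, 6, 9, 18, 27, 54, 81, 162.
Repeated squaring: 21^1 ≡ 21, 21^2 ≡ 115, 21^4 ≡ 22, 21^8 ≡ 158, 21^16 ≡ 25, 21^32 ≡ 136, 21^64 ≡ 77, 21^128 ≡ 61 (mod 163).
Test 21^d mod 163 for each divisor d in increasing order:
21^1 ≡ 21
21^2 ≡ 115
21^3 = 21^2·21^1 ≡ 133
21^6 = 21^4·21^2 ≡ 85
21^9 = 21^8·21^1 ≡ 58
21^18 = 21^16·21^2 ≡ 104
21^27 = 21^16·21^8·21^2·21^1 ≡ 1  ← first divisor giving 1
The order is 27.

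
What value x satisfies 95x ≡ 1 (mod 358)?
49

gcd(95, 358) = 1, so the inverse exists.
Extended Euclidean algorithm on (358, 95):
358 = 3 × 95 + 73  ⟹  73 = (1)·358 + (-3)·95
95 = 1 × 73 + 22  ⟹  22 = (-1)·358 + (4)·95
73 = 3 × 22 + 7  ⟹  7 = (4)·358 + (-15)·95
22 = 3 × 7 + 1  ⟹  1 = (-13)·358 + (49)·95
So (49)·95 ≡ 1 (mod 358), i.e. 95^(-1) ≡ 49 (mod 358).
Check: 95 × 49 = 4655 ≡ 1 (mod 358)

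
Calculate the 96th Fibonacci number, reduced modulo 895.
542

Matrix identity: Q^n = [[F_(n+1), F_n], [F_n, F_(n-1)]] with Q = [[1,1],[1,0]].
n = 96 = 1100000₂. Square-and-multiply, entries mod 895:
Q^1 = [[1,1],[1,0]]
Q^3 = (Q^1)²·Q = [[3,2],[2,1]]
Q^6 = (Q^3)² = [[13,8],[8,5]]
Q^12 = (Q^6)² = [[233,144],[144,89]]
Q^24 = (Q^12)² = [[740,723],[723,17]]
Q^48 = (Q^24)² = [[804,466],[466,338]]
Q^96 = (Q^48)² = [[792,542],[542,250]]
F_96 mod 895 = Q^96[0][1] = 542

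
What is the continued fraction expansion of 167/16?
[10; 2, 3, 2]

Euclidean algorithm steps:
167 = 10 × 16 + 7
16 = 2 × 7 + 2
7 = 3 × 2 + 1
2 = 2 × 1 + 0
Continued fraction: [10; 2, 3, 2]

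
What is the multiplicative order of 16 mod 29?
7

29 is prime, so ord(16) divides φ(29) = 28.
Divisors of 28: 1, 2, 4, 7, 14, 28.
Repeated squaring: 16^1 ≡ 16, 16^2 ≡ 24, 16^4 ≡ 25, 16^8 ≡ 16, 16^16 ≡ 24 (mod 29).
Test 16^d mod 29 for each divisor d in increasing order:
16^1 ≡ 16
16^2 ≡ 24
16^4 ≡ 25
16^7 = 16^4·16^2·16^1 ≡ 1  ← first divisor giving 1
The order is 7.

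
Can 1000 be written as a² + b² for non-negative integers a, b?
10² + 30² (a=10, b=30)

Factorization: 1000 = 2^3 × 5^3
By Fermat: n is sum of two squares iff every prime p ≡ 3 (mod 4) appears to even power.
All primes ≡ 3 (mod 4) appear to even power.
Search a = 0, 1, 2, … for 1000 - a² a perfect square: first hit at a = 10: 1000 - 100 = 900 = 30².
1000 = 10² + 30² = 100 + 900 ✓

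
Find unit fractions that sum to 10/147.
1/15 + 1/735

Greedy algorithm:
10/147: ceiling(147/10) = 15, use 1/15
1/735: ceiling(735/1) = 735, use 1/735
Result: 10/147 = 1/15 + 1/735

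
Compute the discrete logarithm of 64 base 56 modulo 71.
24

Baby-step giant-step with step n = ⌈√71⌉ = 9.
Baby steps 56^j mod 71 (j:value) for j=0..8: 0:1, 1:56, 2:12, 3:33, 4:2, 5:41, 6:24, 7:66, 8:4.
Giant-step multiplier: 56^(-9) ≡ 56^(70-9) = 56^61 ≡ 13 (mod 71).
Giant steps γ_i = 64·13^i mod 71: γ_0=64, γ_1=51, γ_2=24 (in table at j=6).
x = i·n + j = 2·9 + 6 = 24.
Check: 56^24 ≡ 64 (mod 71).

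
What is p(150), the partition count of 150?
40853235313

p(n) counts ways to write n as a sum of positive integers (order ignored).
Euler's pentagonal recurrence: p(k) = p(k-1) + p(k-2) - p(k-5) - p(k-7) + p(k-12) + p(k-15) - ... (offsets j(3j∓1)/2, signs ++--, p(0)=1, p(<0)=0).
DP table for k = 0..149: p(0)=1, p(1)=1, p(2)=2, p(3)=3, p(4)=5, p(5)=7, p(6)=11, p(7)=15, p(8)=22, p(9)=30, p(10)=42, p(11)=56, p(12)=77, p(13)=101, p(14)=135, p(15)=176, p(16)=231, p(17)=297, p(18)=385, p(19)=490, p(20)=627, p(21)=792, p(22)=1002, p(23)=1255, p(24)=1575, p(25)=1958, p(26)=2436, p(27)=3010, p(28)=3718, p(29)=4565, p(30)=5604, p(31)=6842, p(32)=8349, p(33)=10143, p(34)=12310, p(35)=14883, p(36)=17977, p(37)=21637, p(38)=26015, p(39)=31185, p(40)=37338, p(41)=44583, p(42)=53174, p(43)=63261, p(44)=75175, p(45)=89134, p(46)=105558, p(47)=124754, p(48)=147273, p(49)=173525, p(50)=204226, p(51)=239943, p(52)=281589, p(53)=329931, p(54)=386155, p(55)=451276, p(56)=526823, p(57)=614154, p(58)=715220, p(59)=831820, p(60)=966467, p(61)=1121505, p(62)=1300156, p(63)=1505499, p(64)=1741630, p(65)=2012558, p(66)=2323520, p(67)=2679689, p(68)=3087735, p(69)=3554345, p(70)=4087968, p(71)=4697205, p(72)=5392783, p(73)=6185689, p(74)=7089500, p(75)=8118264, p(76)=9289091, p(77)=10619863, p(78)=12132164, p(79)=13848650, p(80)=15796476, p(81)=18004327, p(82)=20506255, p(83)=23338469, p(84)=26543660, p(85)=30167357, p(86)=34262962, p(87)=38887673, p(88)=44108109, p(89)=49995925, p(90)=56634173, p(91)=64112359, p(92)=72533807, p(93)=82010177, p(94)=92669720, p(95)=104651419, p(96)=118114304, p(97)=133230930, p(98)=150198136, p(99)=169229875, p(100)=190569292, p(101)=214481126, p(102)=241265379, p(103)=271248950, p(104)=304801365, p(105)=342325709, p(106)=384276336, p(107)=431149389, p(108)=483502844, p(109)=541946240, p(110)=607163746, p(111)=679903203, p(112)=761002156, p(113)=851376628, p(114)=952050665, p(115)=1064144451, p(116)=1188908248, p(117)=1327710076, p(118)=1482074143, p(119)=1653668665, p(120)=1844349560, p(121)=2056148051, p(122)=2291320912, p(123)=2552338241, p(124)=2841940500, p(125)=3163127352, p(126)=3519222692, p(127)=3913864295, p(128)=4351078600, p(129)=4835271870, p(130)=5371315400, p(131)=5964539504, p(132)=6620830889, p(133)=7346629512, p(134)=8149040695, p(135)=9035836076, p(136)=10015581680, p(137)=11097645016, p(138)=12292341831, p(139)=13610949895, p(140)=15065878135, p(141)=16670689208, p(142)=18440293320, p(143)=20390982757, p(144)=22540654445, p(145)=24908858009, p(146)=27517052599, p(147)=30388671978, p(148)=33549419497, p(149)=37027355200.
Final step: p(150) = p(149) + p(148) - p(145) - p(143) + p(138) + p(135) - p(128) - p(124) + p(115) + p(110) - p(99) - p(93) + p(80) + p(73) - p(58) - p(50) + p(33) + p(24) - p(5)
= 37027355200 + 33549419497 - 24908858009 - 20390982757 + 12292341831 + 9035836076 - 4351078600 - 2841940500 + 1064144451 + 607163746 - 169229875 - 82010177 + 15796476 + 6185689 - 715220 - 204226 + 10143 + 1575 - 7
= 40853235313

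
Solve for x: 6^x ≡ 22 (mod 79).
30

Baby-step giant-step with step n = ⌈√79⌉ = 9.
Baby steps 6^j mod 79 (j:value) for j=0..8: 0:1, 1:6, 2:36, 3:58, 4:32, 5:34, 6:46, 7:39, 8:76.
Giant-step multiplier: 6^(-9) ≡ 6^(78-9) = 6^69 ≡ 57 (mod 79).
Giant steps γ_i = 22·57^i mod 79: γ_0=22, γ_1=69, γ_2=62, γ_3=58 (in table at j=3).
x = i·n + j = 3·9 + 3 = 30.
Check: 6^30 ≡ 22 (mod 79).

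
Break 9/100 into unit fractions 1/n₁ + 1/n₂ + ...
1/12 + 1/150

Greedy algorithm:
9/100: ceiling(100/9) = 12, use 1/12
1/150: ceiling(150/1) = 150, use 1/150
Result: 9/100 = 1/12 + 1/150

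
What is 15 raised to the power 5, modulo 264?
111

Repeated squaring. Binary of 5 = 101.
15^1 ≡ 15 (mod 264); 15^2 ≡ 225 (mod 264); 15^4 ≡ 201 (mod 264)
15^5 = 15^1 × 15^4 ≡ 111 (mod 264)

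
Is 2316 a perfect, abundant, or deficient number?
abundant

Proper divisors of 2316: sum = 1 + 2 + 3 + 4 + 6 + 12 + 193 + 386 + 579 + 772 + 1158 = 3116
Since 3116 > 2316, 2316 is abundant.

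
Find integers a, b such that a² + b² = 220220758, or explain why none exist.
Not possible

Factorization: 220220758 = 2 × 41 × 139^3
By Fermat: n is sum of two squares iff every prime p ≡ 3 (mod 4) appears to even power.
Prime(s) ≡ 3 (mod 4) with odd exponent: [(139, 3)]
Therefore 220220758 cannot be expressed as a² + b².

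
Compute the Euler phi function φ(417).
276

417 = 3 × 139
φ(n) = n × ∏(1 - 1/p) for each prime p dividing n
φ(417) = 417 × (1 - 1/3) × (1 - 1/139) = 276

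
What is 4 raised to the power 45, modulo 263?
121

Repeated squaring. Binary of 45 = 101101.
4^1 ≡ 4 (mod 263); 4^2 ≡ 16 (mod 263); 4^4 ≡ 256 (mod 263); 4^8 ≡ 49 (mod 263); 4^16 ≡ 34 (mod 263); 4^32 ≡ 104 (mod 263)
4^45 = 4^1 × 4^4 × 4^8 × 4^32 ≡ 121 (mod 263)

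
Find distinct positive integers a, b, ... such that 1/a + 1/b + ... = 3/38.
1/13 + 1/494

Greedy algorithm:
3/38: ceiling(38/3) = 13, use 1/13
1/494: ceiling(494/1) = 494, use 1/494
Result: 3/38 = 1/13 + 1/494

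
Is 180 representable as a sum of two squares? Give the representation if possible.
6² + 12² (a=6, b=12)

Factorization: 180 = 2^2 × 3^2 × 5
By Fermat: n is sum of two squares iff every prime p ≡ 3 (mod 4) appears to even power.
All primes ≡ 3 (mod 4) appear to even power.
Search a = 0, 1, 2, … for 180 - a² a perfect square: first hit at a = 6: 180 - 36 = 144 = 12².
180 = 6² + 12² = 36 + 144 ✓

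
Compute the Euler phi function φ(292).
144

292 = 2^2 × 73
φ(n) = n × ∏(1 - 1/p) for each prime p dividing n
φ(292) = 292 × (1 - 1/2) × (1 - 1/73) = 144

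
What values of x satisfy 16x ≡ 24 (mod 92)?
x ≡ 13 (mod 23)

gcd(16, 92) = 4, which divides 24, so solutions exist.
Divide through by 4: 4x ≡ 6 (mod 23).
Find 4^(-1) mod 23 by the extended Euclidean algorithm:
23 = 5 × 4 + 3  ⟹  3 = (1)·23 + (-5)·4
4 = 1 × 3 + 1  ⟹  1 = (-1)·23 + (6)·4
So (6)·4 ≡ 1 (mod 23), i.e. 4^(-1) ≡ 6 (mod 23).
x ≡ 6 × 6 = 36 ≡ 13 (mod 23).
Check: 16 × 13 = 208 ≡ 24 (mod 92).
x ≡ 13 (mod 23), giving 4 solutions mod 92.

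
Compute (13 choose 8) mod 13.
0

Using Lucas' theorem:
Write n=13 and k=8 in base 13:
n in base 13: [1, 0]
k in base 13: [0, 8]
C(13,8) mod 13 = ∏ C(n_i, k_i) mod 13
Digit binomials (mod 13): C(1,0) = 1; C(0,8) = 0 (k_i > n_i)
Product: 1 × 0 = 0 ≡ 0 (mod 13)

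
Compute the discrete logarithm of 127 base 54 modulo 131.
71

Baby-step giant-step with step n = ⌈√131⌉ = 12.
Baby steps 54^j mod 131 (j:value) for j=0..11: 0:1, 1:54, 2:34, 3:2, 4:108, 5:68, 6:4, 7:85, 8:5, 9:8, 10:39, 11:10.
Giant-step multiplier: 54^(-12) ≡ 54^(130-12) = 54^118 ≡ 41 (mod 131).
Giant steps γ_i = 127·41^i mod 131: γ_0=127, γ_1=98, γ_2=88, γ_3=71, γ_4=29, γ_5=10 (in table at j=11).
x = i·n + j = 5·12 + 11 = 71.
Check: 54^71 ≡ 127 (mod 131).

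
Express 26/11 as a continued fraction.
[2; 2, 1, 3]

Euclidean algorithm steps:
26 = 2 × 11 + 4
11 = 2 × 4 + 3
4 = 1 × 3 + 1
3 = 3 × 1 + 0
Continued fraction: [2; 2, 1, 3]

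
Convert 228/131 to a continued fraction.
[1; 1, 2, 1, 5, 1, 4]

Euclidean algorithm steps:
228 = 1 × 131 + 97
131 = 1 × 97 + 34
97 = 2 × 34 + 29
34 = 1 × 29 + 5
29 = 5 × 5 + 4
5 = 1 × 4 + 1
4 = 4 × 1 + 0
Continued fraction: [1; 1, 2, 1, 5, 1, 4]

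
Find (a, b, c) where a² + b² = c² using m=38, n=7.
(1395, 532, 1493)

Euclid's formula: a = m² - n², b = 2mn, c = m² + n²
m = 38, n = 7
a = 38² - 7² = 1444 - 49 = 1395
b = 2 × 38 × 7 = 532
c = 38² + 7² = 1444 + 49 = 1493
Verification: 1395² + 532² = 1946025 + 283024 = 2229049 = 1493² ✓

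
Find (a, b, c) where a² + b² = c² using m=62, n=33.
(2755, 4092, 4933)

Euclid's formula: a = m² - n², b = 2mn, c = m² + n²
m = 62, n = 33
a = 62² - 33² = 3844 - 1089 = 2755
b = 2 × 62 × 33 = 4092
c = 62² + 33² = 3844 + 1089 = 4933
Verification: 2755² + 4092² = 7590025 + 16744464 = 24334489 = 4933² ✓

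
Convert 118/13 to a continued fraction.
[9; 13]

Euclidean algorithm steps:
118 = 9 × 13 + 1
13 = 13 × 1 + 0
Continued fraction: [9; 13]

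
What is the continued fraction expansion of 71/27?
[2; 1, 1, 1, 2, 3]

Euclidean algorithm steps:
71 = 2 × 27 + 17
27 = 1 × 17 + 10
17 = 1 × 10 + 7
10 = 1 × 7 + 3
7 = 2 × 3 + 1
3 = 3 × 1 + 0
Continued fraction: [2; 1, 1, 1, 2, 3]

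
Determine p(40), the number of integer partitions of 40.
37338

p(n) counts ways to write n as a sum of positive integers (order ignored).
Euler's pentagonal recurrence: p(k) = p(k-1) + p(k-2) - p(k-5) - p(k-7) + p(k-12) + p(k-15) - ... (offsets j(3j∓1)/2, signs ++--, p(0)=1, p(<0)=0).
DP table for k = 0..39: p(0)=1, p(1)=1, p(2)=2, p(3)=3, p(4)=5, p(5)=7, p(6)=11, p(7)=15, p(8)=22, p(9)=30, p(10)=42, p(11)=56, p(12)=77, p(13)=101, p(14)=135, p(15)=176, p(16)=231, p(17)=297, p(18)=385, p(19)=490, p(20)=627, p(21)=792, p(22)=1002, p(23)=1255, p(24)=1575, p(25)=1958, p(26)=2436, p(27)=3010, p(28)=3718, p(29)=4565, p(30)=5604, p(31)=6842, p(32)=8349, p(33)=10143, p(34)=12310, p(35)=14883, p(36)=17977, p(37)=21637, p(38)=26015, p(39)=31185.
Final step: p(40) = p(39) + p(38) - p(35) - p(33) + p(28) + p(25) - p(18) - p(14) + p(5) + p(0)
= 31185 + 26015 - 14883 - 10143 + 3718 + 1958 - 385 - 135 + 7 + 1
= 37338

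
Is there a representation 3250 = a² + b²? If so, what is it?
1² + 57² (a=1, b=57)

Factorization: 3250 = 2 × 5^3 × 13
By Fermat: n is sum of two squares iff every prime p ≡ 3 (mod 4) appears to even power.
All primes ≡ 3 (mod 4) appear to even power.
Search a = 0, 1, 2, … for 3250 - a² a perfect square: first hit at a = 1: 3250 - 1 = 3249 = 57².
3250 = 1² + 57² = 1 + 3249 ✓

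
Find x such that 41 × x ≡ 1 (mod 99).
29

gcd(41, 99) = 1, so the inverse exists.
Extended Euclidean algorithm on (99, 41):
99 = 2 × 41 + 17  ⟹  17 = (1)·99 + (-2)·41
41 = 2 × 17 + 7  ⟹  7 = (-2)·99 + (5)·41
17 = 2 × 7 + 3  ⟹  3 = (5)·99 + (-12)·41
7 = 2 × 3 + 1  ⟹  1 = (-12)·99 + (29)·41
So (29)·41 ≡ 1 (mod 99), i.e. 41^(-1) ≡ 29 (mod 99).
Check: 41 × 29 = 1189 ≡ 1 (mod 99)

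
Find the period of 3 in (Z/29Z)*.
28

29 is prime, so ord(3) divides φ(29) = 28.
Divisors of 28: 1, 2, 4, 7, 14, 28.
Repeated squaring: 3^1 ≡ 3, 3^2 ≡ 9, 3^4 ≡ 23, 3^8 ≡ 7, 3^16 ≡ 20 (mod 29).
Test 3^d mod 29 for each divisor d in increasing order:
3^1 ≡ 3
3^2 ≡ 9
3^4 ≡ 23
3^7 = 3^4·3^2·3^1 ≡ 12
3^14 = 3^8·3^4·3^2 ≡ 28
3^28 = 3^16·3^8·3^4 ≡ 1  ← first divisor giving 1
The order is 28.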